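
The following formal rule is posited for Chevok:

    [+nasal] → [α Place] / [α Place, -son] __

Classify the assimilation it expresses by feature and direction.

The shared variable α links the value of the place features (abbreviated [Place]) on the target to the same value on the neighbouring segment, so place is the feature that assimilates.
Since the environment is written before the underscore, the trigger precedes the target; the direction is progressive.

progressive place assimilation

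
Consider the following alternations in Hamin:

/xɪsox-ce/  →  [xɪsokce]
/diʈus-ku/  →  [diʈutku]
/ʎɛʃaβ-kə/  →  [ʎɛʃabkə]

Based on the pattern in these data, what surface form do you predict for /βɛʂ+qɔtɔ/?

[βɛʈqɔtɔ]

The data show regressive manner assimilation: /x/ → [k] before /c/; /s/ → [t] before /k/; /β/ → [b] before /k/. In each pair only manner changes, matching the following consonant, while place and voice stay constant.
/ʂ/ is a voiceless retroflex fricative. The following trigger /q/ is a stop, so /ʂ/ must become a stop as well.
Changing only its manner to stop gives [ʈ] — the voiceless retroflex stop.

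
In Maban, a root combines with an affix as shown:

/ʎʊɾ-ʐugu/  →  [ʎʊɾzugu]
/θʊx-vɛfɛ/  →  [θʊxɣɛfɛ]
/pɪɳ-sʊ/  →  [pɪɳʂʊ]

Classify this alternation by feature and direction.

progressive place assimilation

The segment that alternates is /ʐ/, which surfaces as [z] when adjacent to /ɾ/.
/ʐ/ is retroflex while /ɾ/ is alveolar; the output [z] is alveolar, matching the trigger — so the feature that spreads is place.
Manner and voice are unchanged, so the assimilation is partial, not total.
The other alternating forms pattern the same way: /v/ → [ɣ] after /x/ (labiodental → velar, matching velar); /s/ → [ʂ] after /ɳ/ (alveolar → retroflex, matching retroflex) — only place changes, and always toward the preceding segment.
Since the segment that changes follows the conditioning segment, the assimilation is progressive.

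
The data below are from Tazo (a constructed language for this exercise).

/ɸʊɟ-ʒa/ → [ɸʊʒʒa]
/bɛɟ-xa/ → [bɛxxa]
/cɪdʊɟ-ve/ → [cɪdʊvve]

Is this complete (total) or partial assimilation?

total assimilation

The segment that alternates is /ɟ/, which surfaces as [ʒ] when adjacent to /ʒ/.
The output [ʒ] is identical to the trigger /ʒ/ — every feature (place, manner, voicing) has been copied — so this is total assimilation.
The other forms behave the same way: /ɟ/ → [x] before /x/; /ɟ/ → [v] before /v/ — in each case the output is a copy of the following consonant.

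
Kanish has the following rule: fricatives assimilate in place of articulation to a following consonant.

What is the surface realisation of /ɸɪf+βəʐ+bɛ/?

/f/ is a voiceless labiodental fricative. The following trigger /β/ is bilabial, so /f/ must become bilabial as well.
A voiceless bilabial fricative is [ɸ], so the surface segment is [ɸ].
At the second juncture, /ʐ/ likewise becomes [β] adjacent to /b/.

[ɸɪɸβəβbɛ]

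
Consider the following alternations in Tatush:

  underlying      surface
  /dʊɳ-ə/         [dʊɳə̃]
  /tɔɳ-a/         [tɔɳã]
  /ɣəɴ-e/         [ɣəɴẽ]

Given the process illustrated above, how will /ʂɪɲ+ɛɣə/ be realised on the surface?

[ʂɪɲɛ̃ɣə]

The data show progressive nasality assimilation (vowel nasalisation): /ə/ → [ə̃] after /ɳ/; /a/ → [ã] after /ɳ/; /e/ → [ẽ] after /ɴ/ — a vowel is nasalised by an immediately preceding nasal consonant.
The vowel /ɛ/ is adjacent to the preceding nasal /ɲ/, so it acquires [+nasal] and surfaces as [ɛ̃].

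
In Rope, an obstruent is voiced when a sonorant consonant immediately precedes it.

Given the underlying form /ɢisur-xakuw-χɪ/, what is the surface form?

[ɢisurɣakuwʁɪ]

/x/ is a voiceless velar fricative. The preceding trigger /r/ is voiced, so /x/ must become voiced as well.
A voiced velar fricative is [ɣ], so the surface segment is [ɣ].
At the second juncture, /χ/ likewise becomes [ʁ] adjacent to /w/.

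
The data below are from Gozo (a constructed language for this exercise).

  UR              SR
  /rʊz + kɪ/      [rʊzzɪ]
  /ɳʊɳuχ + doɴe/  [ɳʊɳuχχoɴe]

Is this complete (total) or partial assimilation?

total assimilation

The segment that alternates is /k/, which surfaces as [z] when adjacent to /z/.
The output [z] is identical to the trigger /z/ — every feature (place, manner, voicing) has been copied — so this is total assimilation.
The other form behaves the same way: /d/ → [χ] after /χ/ — in each case the output is a copy of the preceding consonant.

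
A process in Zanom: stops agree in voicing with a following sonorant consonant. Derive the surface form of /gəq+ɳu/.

The rule targets /q/ (voiceless uvular stop), which sits before the trigger /ɳ/ (voiced).
A voiced uvular stop is [ɢ], so the surface segment is [ɢ].

[gəɢɳu]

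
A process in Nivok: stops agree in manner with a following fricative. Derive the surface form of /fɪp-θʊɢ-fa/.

[fɪɸθʊʁfa]

/p/ is a voiceless bilabial stop. The following trigger /θ/ is a fricative, so /p/ must become a fricative as well.
The voiceless bilabial fricative is [ɸ], so /p/ → [ɸ].
At the second juncture, /ɢ/ likewise becomes [ʁ] adjacent to /f/.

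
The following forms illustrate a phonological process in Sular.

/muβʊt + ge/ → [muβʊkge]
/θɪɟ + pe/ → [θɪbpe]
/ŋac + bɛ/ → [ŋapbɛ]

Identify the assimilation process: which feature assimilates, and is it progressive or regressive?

Comparing underlying and surface forms, /t/ → [k] is the alternation; the neighbouring /g/ is constant.
/t/ is alveolar while /g/ is velar; the output [k] is velar, matching the trigger — so the feature that spreads is place.
Manner and voice are unchanged, so the assimilation is partial, not total.
Checking the remaining alternations: /ɟ/ → [b] before /p/ (palatal → bilabial, matching bilabial); /c/ → [p] before /b/ (palatal → bilabial, matching bilabial) — only place changes, and always toward the following segment.
Since the segment that changes precedes the conditioning segment, the assimilation is regressive.

regressive place assimilation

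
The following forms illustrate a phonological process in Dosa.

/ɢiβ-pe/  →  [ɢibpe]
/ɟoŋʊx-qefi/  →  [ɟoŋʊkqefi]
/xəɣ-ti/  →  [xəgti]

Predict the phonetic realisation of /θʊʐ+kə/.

[θʊɖkə]

The data show regressive manner assimilation: /β/ → [b] before /p/; /x/ → [k] before /q/; /ɣ/ → [g] before /t/. In each pair only manner changes, matching the following consonant, while place and voice stay constant.
/ʐ/ is a voiced retroflex fricative. The following trigger /k/ is a stop, so /ʐ/ must become a stop as well.
A voiced retroflex stop is [ɖ], so the surface segment is [ɖ].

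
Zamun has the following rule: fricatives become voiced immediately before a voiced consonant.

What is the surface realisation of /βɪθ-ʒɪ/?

[βɪðʒɪ]

The rule targets /θ/ (voiceless dental fricative), which sits before the trigger /ʒ/ (voiced).
Changing only its voicing to voiced gives [ð] — the voiced dental fricative.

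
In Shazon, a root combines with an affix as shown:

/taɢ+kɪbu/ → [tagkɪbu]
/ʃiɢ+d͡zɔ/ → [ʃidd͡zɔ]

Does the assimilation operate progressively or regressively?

Underlying /ɢ/ is realised as [g] next to /k/; /k/ itself does not change.
The change uvular → velar matches the place of the following /k/, identifying this as place assimilation.
The same holds elsewhere in the data: /ɢ/ → [d] before /d͡z/ (uvular → alveolar, matching alveolar) — only place changes, and always toward the following segment.
Since the segment that changes precedes the conditioning segment, the assimilation is regressive.

regressive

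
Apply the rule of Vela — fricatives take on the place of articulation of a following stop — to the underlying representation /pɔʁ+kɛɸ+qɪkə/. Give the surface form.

/ʁ/ is a voiced uvular fricative. The following trigger /k/ is velar, so /ʁ/ must become velar as well.
The voiced velar fricative is [ɣ], so /ʁ/ → [ɣ].
The same rule applies at the second boundary: /ɸ/ → [χ] next to /q/.

[pɔɣkɛχqɪkə]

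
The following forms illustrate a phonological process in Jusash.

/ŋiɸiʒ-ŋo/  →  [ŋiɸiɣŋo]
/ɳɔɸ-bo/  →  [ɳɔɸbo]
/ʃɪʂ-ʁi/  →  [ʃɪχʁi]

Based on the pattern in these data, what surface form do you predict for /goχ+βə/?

[goɸβə]

The data show regressive place assimilation: /ʒ/ → [ɣ] before /ŋ/; /ʂ/ → [χ] before /ʁ/. In each pair only place changes, matching the following consonant, while manner and voice stay constant.
No alternation appears in [ɳɔɸbo]: there the adjacent consonants already agree in place (/ɸ/ and /b/ are both bilabial), so this form is consistent with the same rule.
The rule targets /χ/ (voiceless uvular fricative), which sits before the trigger /β/ (bilabial).
The voiceless bilabial fricative is [ɸ], so /χ/ → [ɸ].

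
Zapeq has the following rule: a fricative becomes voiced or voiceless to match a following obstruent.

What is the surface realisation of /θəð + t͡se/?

[θəθt͡se]

/ð/ is a voiced dental fricative. The following trigger /t͡s/ is voiceless, so /ð/ must become voiceless as well.
A voiceless dental fricative is [θ], so the surface segment is [θ].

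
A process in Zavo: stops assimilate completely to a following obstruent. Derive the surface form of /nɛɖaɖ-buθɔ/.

[nɛɖabbuθɔ]

/ɖ/ is the segment targeted by the rule; it sits immediately before /b/, so it assimilates completely and surfaces as [b].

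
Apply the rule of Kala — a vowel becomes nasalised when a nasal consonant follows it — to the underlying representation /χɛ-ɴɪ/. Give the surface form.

[χɛ̃ɴɪ]

The vowel /ɛ/ is adjacent to the following nasal /ɴ/, so it acquires [+nasal] and surfaces as [ɛ̃].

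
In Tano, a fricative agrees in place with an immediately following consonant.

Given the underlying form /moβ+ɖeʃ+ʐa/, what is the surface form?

/β/ is a voiced bilabial fricative. The following trigger /ɖ/ is retroflex, so /β/ must become retroflex as well.
Changing only its place to retroflex gives [ʐ] — the voiced retroflex fricative.
At the second juncture, /ʃ/ likewise becomes [ʂ] adjacent to /ʐ/.

[moʐɖeʂʐa]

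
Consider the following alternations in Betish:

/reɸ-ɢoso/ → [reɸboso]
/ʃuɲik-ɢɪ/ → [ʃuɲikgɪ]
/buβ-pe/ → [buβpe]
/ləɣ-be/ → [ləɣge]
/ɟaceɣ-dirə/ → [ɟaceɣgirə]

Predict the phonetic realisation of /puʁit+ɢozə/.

[puʁitdozə]

The data show progressive place assimilation: /ɢ/ → [b] after /ɸ/; /ɢ/ → [g] after /k/; /b/ → [g] after /ɣ/; /d/ → [g] after /ɣ/. In each pair only place changes, matching the preceding consonant, while manner and voice stay constant.
No alternation appears in [buβpe]: there the adjacent consonants already agree in place (/p/ and /β/ are both bilabial), so this form is consistent with the same rule.
/ɢ/ is a voiced uvular stop. The preceding trigger /t/ is alveolar, so /ɢ/ must become alveolar as well.
A voiced alveolar stop is [d], so the surface segment is [d].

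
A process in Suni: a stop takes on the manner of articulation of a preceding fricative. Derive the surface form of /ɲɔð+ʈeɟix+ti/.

[ɲɔðʂeɟixsi]

/ʈ/ is a voiceless retroflex stop. The preceding trigger /ð/ is a fricative, so /ʈ/ must become a fricative as well.
A voiceless retroflex fricative is [ʂ], so the surface segment is [ʂ].
The same rule applies at the second boundary: /t/ → [s] next to /x/.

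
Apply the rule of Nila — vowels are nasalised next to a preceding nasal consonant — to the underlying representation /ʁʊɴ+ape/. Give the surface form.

[ʁʊɴãpe]

The vowel /a/ is adjacent to the preceding nasal /ɴ/, so it acquires [+nasal] and surfaces as [ã].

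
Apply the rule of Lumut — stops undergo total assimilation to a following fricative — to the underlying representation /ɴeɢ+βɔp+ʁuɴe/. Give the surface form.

/ɢ/ is the segment targeted by the rule; it sits immediately before /β/, so it assimilates completely and surfaces as [β].
The same rule applies at the second boundary: /p/ → [ʁ] next to /ʁ/.

[ɴeββɔʁʁuɴe]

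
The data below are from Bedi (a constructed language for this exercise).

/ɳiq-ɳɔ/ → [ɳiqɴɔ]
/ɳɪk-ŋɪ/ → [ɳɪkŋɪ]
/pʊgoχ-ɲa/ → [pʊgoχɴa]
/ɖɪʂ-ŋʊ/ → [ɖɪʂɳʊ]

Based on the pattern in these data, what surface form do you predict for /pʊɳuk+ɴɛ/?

[pʊɳukŋɛ]

The data show progressive place assimilation: /ɳ/ → [ɴ] after /q/; /ɲ/ → [ɴ] after /χ/; /ŋ/ → [ɳ] after /ʂ/. In each pair only place changes, matching the preceding consonant, while manner and voice stay constant.
No alternation appears in [ɳɪkŋɪ]: there the adjacent consonants already agree in place (/ŋ/ and /k/ are both velar), so this form is consistent with the same rule.
/ɴ/ is a voiced uvular nasal. The preceding trigger /k/ is velar, so /ɴ/ must become velar as well.
A voiced velar nasal is [ŋ], so the surface segment is [ŋ].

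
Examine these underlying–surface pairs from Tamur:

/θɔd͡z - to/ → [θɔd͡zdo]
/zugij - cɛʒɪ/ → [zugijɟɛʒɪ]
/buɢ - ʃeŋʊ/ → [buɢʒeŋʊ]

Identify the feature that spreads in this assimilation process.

voicing

The segment that alternates is /t/, which surfaces as [d] when adjacent to /d͡z/.
/t/ is voiceless while /d͡z/ is voiced; the output [d] is voiced, matching the trigger — so the feature that spreads is voicing.
Checking the remaining alternations: /c/ → [ɟ] after /j/ (voiceless → voiced, matching voiced); /ʃ/ → [ʒ] after /ɢ/ (voiceless → voiced, matching voiced) — only voicing changes, and always toward the preceding segment.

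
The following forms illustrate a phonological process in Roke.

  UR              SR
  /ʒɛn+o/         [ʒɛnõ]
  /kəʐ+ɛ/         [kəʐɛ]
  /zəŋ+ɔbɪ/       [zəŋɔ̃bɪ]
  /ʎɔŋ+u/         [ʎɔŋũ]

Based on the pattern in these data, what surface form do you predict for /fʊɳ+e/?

The data show progressive nasality assimilation (vowel nasalisation): /o/ → [õ] after /n/; /ɔ/ → [ɔ̃] after /ŋ/; /u/ → [ũ] after /ŋ/ — a vowel is nasalised by an immediately preceding nasal consonant.
No change occurs in [kəʐɛ] because the vowel at the boundary is adjacent to an oral consonant, not a nasal (/ɛ/ next to /ʐ/).
The vowel /e/ is adjacent to the preceding nasal /ɳ/, so it acquires [+nasal] and surfaces as [ẽ].

[fʊɳẽ]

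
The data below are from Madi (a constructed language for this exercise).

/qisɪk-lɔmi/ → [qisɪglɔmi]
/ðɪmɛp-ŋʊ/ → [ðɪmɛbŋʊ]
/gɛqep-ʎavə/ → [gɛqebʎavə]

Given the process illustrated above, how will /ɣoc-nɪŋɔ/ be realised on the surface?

The data show regressive voicing assimilation: /k/ → [g] before /l/; /p/ → [b] before /ŋ/; /p/ → [b] before /ʎ/. In each pair only voicing changes, matching the following consonant, while place and manner stay constant.
/c/ is a voiceless palatal stop. The following trigger /n/ is voiced, so /c/ must become voiced as well.
Changing only its voicing to voiced gives [ɟ] — the voiced palatal stop.

[ɣoɟnɪŋɔ]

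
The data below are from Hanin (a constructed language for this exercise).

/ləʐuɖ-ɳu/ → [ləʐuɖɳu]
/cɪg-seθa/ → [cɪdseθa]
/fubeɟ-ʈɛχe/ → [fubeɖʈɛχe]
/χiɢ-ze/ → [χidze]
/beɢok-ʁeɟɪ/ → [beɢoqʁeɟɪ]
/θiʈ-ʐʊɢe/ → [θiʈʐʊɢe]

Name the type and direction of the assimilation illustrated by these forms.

regressive place assimilation

The segment that alternates is /g/, which surfaces as [d] when adjacent to /s/.
/g/ is velar while /s/ is alveolar; the output [d] is alveolar, matching the trigger — so the feature that spreads is place.
Manner and voice are unchanged, so the assimilation is partial, not total.
Checking the remaining alternations: /ɟ/ → [ɖ] before /ʈ/ (palatal → retroflex, matching retroflex); /ɢ/ → [d] before /z/ (uvular → alveolar, matching alveolar); /k/ → [q] before /ʁ/ (velar → uvular, matching uvular) — only place changes, and always toward the following segment.
No alternation appears in [ləʐuɖɳu], [θiʈʐʊɢe]: there the adjacent consonants already agree in place (/ɖ/ and /ɳ/ are both retroflex; /ʈ/ and /ʐ/ are both retroflex), so these forms are consistent with the same rule.
The trigger is the following segment, so the direction is regressive (anticipatory).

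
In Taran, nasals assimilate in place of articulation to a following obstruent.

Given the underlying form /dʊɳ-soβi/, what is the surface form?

The rule targets /ɳ/ (voiced retroflex nasal), which sits before the trigger /s/ (alveolar).
Changing only its place to alveolar gives [n] — the voiced alveolar nasal.

[dʊnsoβi]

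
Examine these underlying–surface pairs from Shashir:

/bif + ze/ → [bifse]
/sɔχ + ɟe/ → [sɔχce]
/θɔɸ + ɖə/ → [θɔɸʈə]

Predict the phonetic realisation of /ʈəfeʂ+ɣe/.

The data show progressive voicing assimilation: /z/ → [s] after /f/; /ɟ/ → [c] after /χ/; /ɖ/ → [ʈ] after /ɸ/. In each pair only voicing changes, matching the preceding consonant, while place and manner stay constant.
/ɣ/ is a voiced velar fricative. The preceding trigger /ʂ/ is voiceless, so /ɣ/ must become voiceless as well.
Changing only its voicing to voiceless gives [x] — the voiceless velar fricative.

[ʈəfeʂxe]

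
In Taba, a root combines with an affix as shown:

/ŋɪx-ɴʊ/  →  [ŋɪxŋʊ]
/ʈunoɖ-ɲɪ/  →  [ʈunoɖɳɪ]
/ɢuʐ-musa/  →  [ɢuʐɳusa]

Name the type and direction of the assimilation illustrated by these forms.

The segment that alternates is /ɴ/, which surfaces as [ŋ] when adjacent to /x/.
/ɴ/ is uvular while /x/ is velar; the output [ŋ] is velar, matching the trigger — so the feature that spreads is place.
Manner and voice are unchanged, so the assimilation is partial, not total.
The same holds elsewhere in the data: /ɲ/ → [ɳ] after /ɖ/ (palatal → retroflex, matching retroflex); /m/ → [ɳ] after /ʐ/ (bilabial → retroflex, matching retroflex) — only place changes, and always toward the preceding segment.
The trigger is the preceding segment, so the direction is progressive (perseverative).

progressive place assimilation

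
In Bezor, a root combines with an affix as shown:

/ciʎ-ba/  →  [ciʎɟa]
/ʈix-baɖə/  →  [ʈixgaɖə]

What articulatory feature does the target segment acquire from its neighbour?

place

The segment that alternates is /b/, which surfaces as [ɟ] when adjacent to /ʎ/.
/b/ is bilabial while /ʎ/ is palatal; the output [ɟ] is palatal, matching the trigger — so the feature that spreads is place.
The same holds elsewhere in the data: /b/ → [g] after /x/ (bilabial → velar, matching velar) — only place changes, and always toward the preceding segment.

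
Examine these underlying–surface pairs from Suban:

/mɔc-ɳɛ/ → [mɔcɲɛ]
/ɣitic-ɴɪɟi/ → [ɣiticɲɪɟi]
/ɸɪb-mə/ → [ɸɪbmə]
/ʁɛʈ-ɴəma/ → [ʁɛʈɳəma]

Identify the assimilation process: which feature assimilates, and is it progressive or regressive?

Underlying /ɳ/ is realised as [ɲ] next to /c/; /c/ itself does not change.
The change retroflex → palatal matches the place of the preceding /c/, identifying this as place assimilation.
Manner and voice are unchanged, so the assimilation is partial, not total.
The same holds elsewhere in the data: /ɴ/ → [ɲ] after /c/ (uvular → palatal, matching palatal); /ɴ/ → [ɳ] after /ʈ/ (uvular → retroflex, matching retroflex) — only place changes, and always toward the preceding segment.
No alternation appears in [ɸɪbmə]: there the adjacent consonants already agree in place (/m/ and /b/ are both bilabial), so this form is consistent with the same rule.
The trigger is the preceding segment, so the direction is progressive (perseverative).

progressive place assimilation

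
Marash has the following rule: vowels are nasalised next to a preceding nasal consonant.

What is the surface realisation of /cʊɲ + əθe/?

[cʊɲə̃θe]

The vowel /ə/ is adjacent to the preceding nasal /ɲ/, so it acquires [+nasal] and surfaces as [ə̃].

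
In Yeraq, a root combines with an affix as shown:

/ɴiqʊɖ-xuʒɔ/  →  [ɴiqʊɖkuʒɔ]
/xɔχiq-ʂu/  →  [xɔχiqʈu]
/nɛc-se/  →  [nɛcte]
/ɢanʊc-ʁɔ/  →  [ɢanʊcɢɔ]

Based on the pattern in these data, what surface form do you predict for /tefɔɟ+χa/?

The data show progressive manner assimilation: /x/ → [k] after /ɖ/; /ʂ/ → [ʈ] after /q/; /s/ → [t] after /c/; /ʁ/ → [ɢ] after /c/. In each pair only manner changes, matching the preceding consonant, while place and voice stay constant.
/χ/ is a voiceless uvular fricative. The preceding trigger /ɟ/ is a stop, so /χ/ must become a stop as well.
A voiceless uvular stop is [q], so the surface segment is [q].

[tefɔɟqa]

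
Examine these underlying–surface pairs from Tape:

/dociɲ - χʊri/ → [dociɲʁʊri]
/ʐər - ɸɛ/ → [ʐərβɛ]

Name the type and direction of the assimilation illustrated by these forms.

progressive voicing assimilation

Comparing underlying and surface forms, /χ/ → [ʁ] is the alternation; the neighbouring /ɲ/ is constant.
/χ/ is voiceless while /ɲ/ is voiced; the output [ʁ] is voiced, matching the trigger — so the feature that spreads is voicing.
Place and manner are unchanged, so the assimilation is partial, not total.
Checking the remaining alternation: /ɸ/ → [β] after /r/ (voiceless → voiced, matching voiced) — only voicing changes, and always toward the preceding segment.
The trigger is the preceding segment, so the direction is progressive (perseverative).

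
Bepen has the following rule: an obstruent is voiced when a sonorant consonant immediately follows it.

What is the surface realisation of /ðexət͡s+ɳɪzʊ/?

The rule targets /t͡s/ (voiceless alveolar affricate), which sits before the trigger /ɳ/ (voiced).
A voiced alveolar affricate is [d͡z], so the surface segment is [d͡z].

[ðexəd͡zɳɪzʊ]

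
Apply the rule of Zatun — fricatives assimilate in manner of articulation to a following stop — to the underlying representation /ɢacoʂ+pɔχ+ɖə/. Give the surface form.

[ɢacoʈpɔqɖə]

The rule targets /ʂ/ (voiceless retroflex fricative), which sits before the trigger /p/ (stop).
Changing only its manner to stop gives [ʈ] — the voiceless retroflex stop.
The same rule applies at the second boundary: /χ/ → [q] next to /ɖ/.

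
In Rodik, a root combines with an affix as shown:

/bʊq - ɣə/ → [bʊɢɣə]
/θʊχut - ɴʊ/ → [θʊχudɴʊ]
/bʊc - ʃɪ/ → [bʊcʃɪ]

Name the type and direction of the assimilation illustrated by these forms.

regressive voicing assimilation

Comparing underlying and surface forms, /q/ → [ɢ] is the alternation; the neighbouring /ɣ/ is constant.
/q/ is voiceless while /ɣ/ is voiced; the output [ɢ] is voiced, matching the trigger — so the feature that spreads is voicing.
Place and manner are unchanged, so the assimilation is partial, not total.
The same holds elsewhere in the data: /t/ → [d] before /ɴ/ (voiceless → voiced, matching voiced) — only voicing changes, and always toward the following segment.
Nothing changes in [bʊcʃɪ]: there the adjacent consonants already agree in voicing (/c/ and /ʃ/ are both voiceless), so this form is consistent with the same rule.
Since the segment that changes precedes the conditioning segment, the assimilation is regressive.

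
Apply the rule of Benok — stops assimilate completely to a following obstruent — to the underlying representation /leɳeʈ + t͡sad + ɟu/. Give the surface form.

[leɳet͡st͡saɟɟu]

/ʈ/ is the segment targeted by the rule; it sits immediately before /t͡s/, so it assimilates completely and surfaces as [t͡s].
The same rule applies at the second boundary: /d/ → [ɟ] next to /ɟ/.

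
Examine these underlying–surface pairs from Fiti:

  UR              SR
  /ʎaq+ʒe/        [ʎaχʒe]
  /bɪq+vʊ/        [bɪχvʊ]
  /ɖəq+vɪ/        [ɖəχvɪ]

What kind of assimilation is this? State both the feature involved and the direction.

regressive manner assimilation

The segment that alternates is /q/, which surfaces as [χ] when adjacent to /ʒ/.
/q/ is a stop while /ʒ/ is a fricative; the output [χ] is a fricative, matching the trigger — so the feature that spreads is manner.
Place and voice are unchanged, so the assimilation is partial, not total.
The same holds elsewhere in the data: /q/ → [χ] before /v/ (stop → fricative, matching a fricative) — only manner changes, and always toward the following segment.
The trigger is the following segment, so the direction is regressive (anticipatory).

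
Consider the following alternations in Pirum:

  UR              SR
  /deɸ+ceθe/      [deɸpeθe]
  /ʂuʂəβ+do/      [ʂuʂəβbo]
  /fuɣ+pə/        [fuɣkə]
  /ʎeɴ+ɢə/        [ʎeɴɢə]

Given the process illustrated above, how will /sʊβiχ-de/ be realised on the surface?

[sʊβiχɢe]

The data show progressive place assimilation: /c/ → [p] after /ɸ/; /d/ → [b] after /β/; /p/ → [k] after /ɣ/. In each pair only place changes, matching the preceding consonant, while manner and voice stay constant.
Nothing changes in [ʎeɴɢə]: there the adjacent consonants already agree in place (/ɢ/ and /ɴ/ are both uvular), so this form is consistent with the same rule.
/d/ is a voiced alveolar stop. The preceding trigger /χ/ is uvular, so /d/ must become uvular as well.
The voiced uvular stop is [ɢ], so /d/ → [ɢ].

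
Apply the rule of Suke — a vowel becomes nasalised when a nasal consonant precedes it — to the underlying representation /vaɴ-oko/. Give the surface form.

[vaɴõko]

The vowel /o/ is adjacent to the preceding nasal /ɴ/, so it acquires [+nasal] and surfaces as [õ].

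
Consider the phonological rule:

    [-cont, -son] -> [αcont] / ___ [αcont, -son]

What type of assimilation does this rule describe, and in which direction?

regressive manner assimilation

The shared variable α links the value of [cont] on the target to that of the neighbouring obstruent. [cont] distinguishes stops from fricatives — a manner-of-articulation feature — so this is manner assimilation.
Since the environment is written after the underscore, the trigger follows the target; the direction is regressive.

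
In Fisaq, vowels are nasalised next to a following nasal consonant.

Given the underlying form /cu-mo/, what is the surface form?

[cũmo]

The vowel /u/ is adjacent to the following nasal /m/, so it acquires [+nasal] and surfaces as [ũ].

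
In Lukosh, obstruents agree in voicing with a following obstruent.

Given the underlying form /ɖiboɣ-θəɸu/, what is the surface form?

The rule targets /ɣ/ (voiced velar fricative), which sits before the trigger /θ/ (voiceless).
Changing only its voicing to voiceless gives [x] — the voiceless velar fricative.

[ɖiboxθəɸu]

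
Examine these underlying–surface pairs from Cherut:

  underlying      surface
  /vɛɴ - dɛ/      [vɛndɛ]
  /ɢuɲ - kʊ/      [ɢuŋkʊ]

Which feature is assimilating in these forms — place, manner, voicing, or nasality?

The segment that alternates is /ɴ/, which surfaces as [n] when adjacent to /d/.
/ɴ/ is uvular while /d/ is alveolar; the output [n] is alveolar, matching the trigger — so the feature that spreads is place.
The other alternating form patterns the same way: /ɲ/ → [ŋ] before /k/ (palatal → velar, matching velar) — only place changes, and always toward the following segment.

place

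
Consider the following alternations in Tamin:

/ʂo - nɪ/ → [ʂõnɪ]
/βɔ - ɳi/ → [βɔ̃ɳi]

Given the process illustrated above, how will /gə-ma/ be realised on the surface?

The data show regressive nasality assimilation (vowel nasalisation): /o/ → [õ] before /n/; /ɔ/ → [ɔ̃] before /ɳ/ — a vowel is nasalised by an immediately following nasal consonant.
/ə/ sits next to the nasal /m/ and is therefore nasalised to [ə̃].

[gə̃ma]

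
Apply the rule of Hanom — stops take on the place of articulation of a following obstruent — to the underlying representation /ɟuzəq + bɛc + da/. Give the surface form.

The rule targets /q/ (voiceless uvular stop), which sits before the trigger /b/ (bilabial).
A voiceless bilabial stop is [p], so the surface segment is [p].
At the second juncture, /c/ likewise becomes [t] adjacent to /d/.

[ɟuzəpbɛtda]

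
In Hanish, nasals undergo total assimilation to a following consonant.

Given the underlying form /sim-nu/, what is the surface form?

[sinnu]

/m/ is the segment targeted by the rule; it sits immediately before /n/, so it assimilates completely and surfaces as [n].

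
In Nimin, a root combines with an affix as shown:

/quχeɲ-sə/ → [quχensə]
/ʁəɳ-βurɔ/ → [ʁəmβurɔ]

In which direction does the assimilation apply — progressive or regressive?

regressive

Comparing underlying and surface forms, /ɲ/ → [n] is the alternation; the neighbouring /s/ is constant.
/ɲ/ is palatal while /s/ is alveolar; the output [n] is alveolar, matching the trigger — so the feature that spreads is place.
The same holds elsewhere in the data: /ɳ/ → [m] before /β/ (retroflex → bilabial, matching bilabial) — only place changes, and always toward the following segment.
The trigger is the following segment, so the direction is regressive (anticipatory).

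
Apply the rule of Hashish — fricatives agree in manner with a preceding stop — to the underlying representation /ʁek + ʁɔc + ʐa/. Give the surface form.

/ʁ/ is a voiced uvular fricative. The preceding trigger /k/ is a stop, so /ʁ/ must become a stop as well.
Changing only its manner to stop gives [ɢ] — the voiced uvular stop.
The same rule applies at the second boundary: /ʐ/ → [ɖ] next to /c/.

[ʁekɢɔcɖa]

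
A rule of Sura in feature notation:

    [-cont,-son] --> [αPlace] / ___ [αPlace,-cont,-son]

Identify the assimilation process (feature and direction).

regressive place assimilation

The rule copies the place features (abbreviated [Place]) from the environment onto the target, so the assimilating feature is place.
The conditioning segment sits to the right of the focus bar, meaning the trigger follows the segment that changes — regressive assimilation.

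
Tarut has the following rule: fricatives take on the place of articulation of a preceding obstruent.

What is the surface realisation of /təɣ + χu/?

[təɣxu]

The rule targets /χ/ (voiceless uvular fricative), which sits after the trigger /ɣ/ (velar).
The voiceless velar fricative is [x], so /χ/ → [x].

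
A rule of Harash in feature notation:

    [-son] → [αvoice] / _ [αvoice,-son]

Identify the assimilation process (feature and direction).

The shared variable α links the value of [voice] on the target to the same value on the neighbouring segment, so voicing is the feature that assimilates.
The conditioning segment sits to the right of the focus bar, meaning the trigger follows the segment that changes — regressive assimilation.

regressive voicing assimilation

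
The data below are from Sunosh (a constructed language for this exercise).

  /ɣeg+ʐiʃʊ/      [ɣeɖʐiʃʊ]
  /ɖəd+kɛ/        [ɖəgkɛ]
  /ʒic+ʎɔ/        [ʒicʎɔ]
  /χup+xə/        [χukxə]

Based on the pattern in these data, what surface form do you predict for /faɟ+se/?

The data show regressive place assimilation: /g/ → [ɖ] before /ʐ/; /d/ → [g] before /k/; /p/ → [k] before /x/. In each pair only place changes, matching the following consonant, while manner and voice stay constant.
Nothing changes in [ʒicʎɔ]: there the adjacent consonants already agree in place (/c/ and /ʎ/ are both palatal), so this form is consistent with the same rule.
/ɟ/ is a voiced palatal stop. The following trigger /s/ is alveolar, so /ɟ/ must become alveolar as well.
A voiced alveolar stop is [d], so the surface segment is [d].

[fadse]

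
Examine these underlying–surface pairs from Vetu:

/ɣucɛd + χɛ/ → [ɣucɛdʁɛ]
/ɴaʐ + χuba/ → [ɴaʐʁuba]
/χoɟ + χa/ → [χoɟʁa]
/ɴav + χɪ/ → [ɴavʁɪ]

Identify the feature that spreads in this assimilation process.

voicing

Comparing underlying and surface forms, /χ/ → [ʁ] is the alternation; the neighbouring /d/ is constant.
The change voiceless → voiced matches the voicing of the preceding /d/, identifying this as voicing assimilation.
The same holds elsewhere in the data: /χ/ → [ʁ] after /ʐ/ (voiceless → voiced, matching voiced); /χ/ → [ʁ] after /ɟ/ (voiceless → voiced, matching voiced); /χ/ → [ʁ] after /v/ (voiceless → voiced, matching voiced) — only voicing changes, and always toward the preceding segment.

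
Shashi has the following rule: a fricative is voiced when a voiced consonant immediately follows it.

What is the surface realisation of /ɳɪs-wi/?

[ɳɪzwi]

/s/ is a voiceless alveolar fricative. The following trigger /w/ is voiced, so /s/ must become voiced as well.
The voiced alveolar fricative is [z], so /s/ → [z].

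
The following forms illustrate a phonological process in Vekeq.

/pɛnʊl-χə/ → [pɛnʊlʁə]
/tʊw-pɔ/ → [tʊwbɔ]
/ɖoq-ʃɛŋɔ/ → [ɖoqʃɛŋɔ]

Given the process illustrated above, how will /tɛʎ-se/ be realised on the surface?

The data show progressive voicing assimilation: /χ/ → [ʁ] after /l/; /p/ → [b] after /w/. In each pair only voicing changes, matching the preceding consonant, while place and manner stay constant.
No alternation appears in [ɖoqʃɛŋɔ]: there the adjacent consonants already agree in voicing (/ʃ/ and /q/ are both voiceless), so this form is consistent with the same rule.
/s/ is a voiceless alveolar fricative. The preceding trigger /ʎ/ is voiced, so /s/ must become voiced as well.
A voiced alveolar fricative is [z], so the surface segment is [z].

[tɛʎze]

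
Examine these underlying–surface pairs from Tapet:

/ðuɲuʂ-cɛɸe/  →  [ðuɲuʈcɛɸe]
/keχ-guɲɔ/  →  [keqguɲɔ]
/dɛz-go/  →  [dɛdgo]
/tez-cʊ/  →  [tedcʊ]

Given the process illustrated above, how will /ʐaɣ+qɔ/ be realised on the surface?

The data show regressive manner assimilation: /ʂ/ → [ʈ] before /c/; /χ/ → [q] before /g/; /z/ → [d] before /g/; /z/ → [d] before /c/. In each pair only manner changes, matching the following consonant, while place and voice stay constant.
The rule targets /ɣ/ (voiced velar fricative), which sits before the trigger /q/ (stop).
A voiced velar stop is [g], so the surface segment is [g].

[ʐagqɔ]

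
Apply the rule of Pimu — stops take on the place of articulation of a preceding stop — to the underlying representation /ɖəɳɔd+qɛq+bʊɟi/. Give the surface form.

/q/ is a voiceless uvular stop. The preceding trigger /d/ is alveolar, so /q/ must become alveolar as well.
A voiceless alveolar stop is [t], so the surface segment is [t].
The same rule applies at the second boundary: /b/ → [ɢ] next to /q/.

[ɖəɳɔdtɛqɢʊɟi]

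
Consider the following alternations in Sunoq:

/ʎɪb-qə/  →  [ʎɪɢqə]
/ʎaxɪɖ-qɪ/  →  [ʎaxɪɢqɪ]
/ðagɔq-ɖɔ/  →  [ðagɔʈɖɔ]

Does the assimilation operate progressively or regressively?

Underlying /b/ is realised as [ɢ] next to /q/; /q/ itself does not change.
/b/ is bilabial while /q/ is uvular; the output [ɢ] is uvular, matching the trigger — so the feature that spreads is place.
The other alternating forms pattern the same way: /ɖ/ → [ɢ] before /q/ (retroflex → uvular, matching uvular); /q/ → [ʈ] before /ɖ/ (uvular → retroflex, matching retroflex) — only place changes, and always toward the following segment.
Since the segment that changes precedes the conditioning segment, the assimilation is regressive.

regressive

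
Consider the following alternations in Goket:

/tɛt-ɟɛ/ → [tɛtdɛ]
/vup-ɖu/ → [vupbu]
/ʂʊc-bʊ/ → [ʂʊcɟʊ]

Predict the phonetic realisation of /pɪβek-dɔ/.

The data show progressive place assimilation: /ɟ/ → [d] after /t/; /ɖ/ → [b] after /p/; /b/ → [ɟ] after /c/. In each pair only place changes, matching the preceding consonant, while manner and voice stay constant.
The rule targets /d/ (voiced alveolar stop), which sits after the trigger /k/ (velar).
A voiced velar stop is [g], so the surface segment is [g].

[pɪβekgɔ]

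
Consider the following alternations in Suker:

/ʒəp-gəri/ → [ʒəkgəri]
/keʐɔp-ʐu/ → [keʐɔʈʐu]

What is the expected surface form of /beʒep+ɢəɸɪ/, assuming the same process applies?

The data show regressive place assimilation: /p/ → [k] before /g/; /p/ → [ʈ] before /ʐ/. In each pair only place changes, matching the following consonant, while manner and voice stay constant.
The rule targets /p/ (voiceless bilabial stop), which sits before the trigger /ɢ/ (uvular).
Changing only its place to uvular gives [q] — the voiceless uvular stop.

[beʒeqɢəɸɪ]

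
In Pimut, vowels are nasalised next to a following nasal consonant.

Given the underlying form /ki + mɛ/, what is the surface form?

[kĩmɛ]

/i/ sits next to the nasal /m/ and is therefore nasalised to [ĩ].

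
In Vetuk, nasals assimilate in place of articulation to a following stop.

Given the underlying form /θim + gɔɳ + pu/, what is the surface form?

[θiŋgɔmpu]

The rule targets /m/ (voiced bilabial nasal), which sits before the trigger /g/ (velar).
The voiced velar nasal is [ŋ], so /m/ → [ŋ].
The same rule applies at the second boundary: /ɳ/ → [m] next to /p/.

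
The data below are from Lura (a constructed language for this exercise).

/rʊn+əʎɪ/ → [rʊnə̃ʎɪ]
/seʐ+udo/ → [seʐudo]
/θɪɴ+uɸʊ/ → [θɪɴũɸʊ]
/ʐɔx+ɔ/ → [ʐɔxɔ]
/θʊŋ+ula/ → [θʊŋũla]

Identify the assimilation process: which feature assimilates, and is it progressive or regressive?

progressive nasality assimilation (vowel nasalisation)

The vowel /ə/ surfaces as nasalised [ə̃] next to the preceding nasal /n/ — it has acquired the [+nasal] feature of its neighbour.
Likewise in the remaining data: /u/ → [ũ] after /ɴ/; /u/ → [ũ] after /ŋ/ — each time a vowel is nasalised next to a preceding nasal.
No change occurs in [seʐudo], [ʐɔxɔ] because the vowel at the boundary is adjacent to an oral consonant, not a nasal (/u/ next to /ʐ/; /ɔ/ next to /x/).
Because the conditioning nasal is to the left of the vowel that changes, the process is progressive (perseverative).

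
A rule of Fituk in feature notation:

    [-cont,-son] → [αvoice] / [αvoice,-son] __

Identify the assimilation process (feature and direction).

The rule copies [voice] from the environment onto the target, so the assimilating feature is voicing.
The conditioning segment sits to the left of the focus bar, meaning the trigger precedes the segment that changes — progressive assimilation.

progressive voicing assimilation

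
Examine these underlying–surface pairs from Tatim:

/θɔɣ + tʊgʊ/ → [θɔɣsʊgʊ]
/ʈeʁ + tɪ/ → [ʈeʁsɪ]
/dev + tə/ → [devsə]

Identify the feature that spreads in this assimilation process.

Underlying /t/ is realised as [s] next to /ɣ/; /ɣ/ itself does not change.
/t/ is a stop while /ɣ/ is a fricative; the output [s] is a fricative, matching the trigger — so the feature that spreads is manner.
The same holds elsewhere in the data: /t/ → [s] after /ʁ/ (stop → fricative, matching a fricative); /t/ → [s] after /v/ (stop → fricative, matching a fricative) — only manner changes, and always toward the preceding segment.

manner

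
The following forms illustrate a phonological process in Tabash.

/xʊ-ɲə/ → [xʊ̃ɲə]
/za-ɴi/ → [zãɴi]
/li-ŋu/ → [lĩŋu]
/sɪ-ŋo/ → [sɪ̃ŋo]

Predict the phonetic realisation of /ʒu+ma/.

The data show regressive nasality assimilation (vowel nasalisation): /ʊ/ → [ʊ̃] before /ɲ/; /a/ → [ã] before /ɴ/; /i/ → [ĩ] before /ŋ/; /ɪ/ → [ɪ̃] before /ŋ/ — a vowel is nasalised by an immediately following nasal consonant.
The vowel /u/ is adjacent to the following nasal /m/, so it acquires [+nasal] and surfaces as [ũ].

[ʒũma]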